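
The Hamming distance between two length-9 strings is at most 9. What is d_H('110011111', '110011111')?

Differing positions: none. Hamming distance = 0. The maximum possible Hamming distance for length-9 strings is 9, so d_H/9 = 0/9 = 0.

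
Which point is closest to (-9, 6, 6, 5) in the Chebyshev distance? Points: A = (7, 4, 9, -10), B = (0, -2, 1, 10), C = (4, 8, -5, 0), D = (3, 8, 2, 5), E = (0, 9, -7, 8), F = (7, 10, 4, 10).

Distances: d(A) = 16, d(B) = 9, d(C) = 13, d(D) = 12, d(E) = 13, d(F) = 16. Nearest: B = (0, -2, 1, 10) with distance 9.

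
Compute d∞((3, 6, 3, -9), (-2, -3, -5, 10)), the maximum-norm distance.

max(|x_i - y_i|) = max(|3 - (-2)|, |6 - (-3)|, |3 - (-5)|, |-9 - 10|) = max(5, 9, 8, 19) = 19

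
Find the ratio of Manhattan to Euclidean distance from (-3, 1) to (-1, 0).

L1 = |-3 - (-1)| + |1 - 0| = 2 + 1 = 3
L2 = √(2² + 1²) = √5 ≈ 2.2361
L1 ≥ L2 always (equality iff movement is along one axis); L1 > L2 here.
Ratio L1/L2 = 3/√5 ≈ 1.3416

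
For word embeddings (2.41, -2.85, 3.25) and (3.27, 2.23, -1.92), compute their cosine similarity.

With u = (2.41, -2.85, 3.25), v = (3.27, 2.23, -1.92):
u·v = 2.41·3.27 + (-2.85)·2.23 + 3.25·(-1.92) = 7.8807 + (-6.3555) + (-6.24) = -4.7148.
|u| = √(2.41² + (-2.85)² + 3.25²) = √(5.8081 + 8.1225 + 10.5625) = √24.4931, |v| = √(3.27² + 2.23² + (-1.92)²) = √(10.6929 + 4.9729 + 3.6864) = √19.3522.
cos θ = (u·v)/(|u||v|) = -4.7148/(√24.4931·√19.3522) ≈ -0.2166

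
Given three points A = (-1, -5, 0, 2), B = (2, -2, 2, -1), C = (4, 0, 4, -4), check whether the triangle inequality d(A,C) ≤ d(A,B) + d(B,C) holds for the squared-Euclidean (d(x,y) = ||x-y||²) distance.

d(A,B) = 3² + 3² + 2² + 3² = 31, d(B,C) = 2² + 2² + 2² + 3² = 21, d(A,C) = 5² + 5² + 4² + 6² = 102.
d(A,C) = 102 > 31 + 21 = 52. Triangle inequality is VIOLATED. (Squared-Euclidean is not a metric — this is a counterexample.)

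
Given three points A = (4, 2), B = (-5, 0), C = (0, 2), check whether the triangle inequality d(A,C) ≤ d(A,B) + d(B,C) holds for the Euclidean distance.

d(A,B) = √(9² + 2²) = √85 ≈ 9.2195, d(B,C) = √(5² + 2²) = √29 ≈ 5.3852, d(A,C) = √(4² + 0²) = √16 = 4.
d(A,C) = 4 ≤ 9.2195 + 5.3852 = 14.6047. Triangle inequality is satisfied.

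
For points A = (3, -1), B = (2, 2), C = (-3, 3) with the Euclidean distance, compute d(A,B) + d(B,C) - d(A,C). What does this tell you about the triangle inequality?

d(A,B) = √(1² + 3²) = √10 ≈ 3.1623, d(B,C) = √(5² + 1²) = √26 ≈ 5.099, d(A,C) = √(6² + 4²) = √52 ≈ 7.2111.
d(A,B) + d(B,C) - d(A,C) = 3.1623 + 5.099 - 7.2111 = 8.2613 - 7.2111 = 1.0502 (to 4 decimal places). This is ≥ 0, so the triangle inequality holds for these points.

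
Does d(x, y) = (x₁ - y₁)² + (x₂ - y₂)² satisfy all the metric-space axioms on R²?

No. The squared Euclidean distance fails the triangle inequality. Counterexample: x = (0, 0), y = (1, 2), z = (2, 4). d(x,z) = 2² + 4² = 20, but d(x,y) + d(y,z) = (1² + 2²) + (1² + 2²) = 5 + 5 = 10. Since 20 > 10, the triangle inequality is violated. (Note: √d, the ordinary Euclidean distance, IS a metric.)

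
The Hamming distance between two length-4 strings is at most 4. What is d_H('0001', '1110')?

Differing positions: 1, 2, 3, 4. Hamming distance = 4. The maximum possible Hamming distance for length-4 strings is 4, so d_H/4 = 4/4 = 1.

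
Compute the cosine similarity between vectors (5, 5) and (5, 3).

With u = (5, 5), v = (5, 3):
u·v = 5·5 + 5·3 = 25 + 15 = 40.
|u| = √(5² + 5²) = √50, |v| = √(5² + 3²) = √34, so |u||v| = √(50·34) = √1700.
cos θ = (u·v)/(|u||v|) = 40/√1700 ≈ 0.9701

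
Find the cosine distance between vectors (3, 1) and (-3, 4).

With u = (3, 1), v = (-3, 4):
u·v = 3·(-3) + 1·4 = (-9) + 4 = -5.
|u| = √(3² + 1²) = √10, |v| = √((-3)² + 4²) = √25, so |u||v| = √(10·25) = √250.
cos θ = (u·v)/(|u||v|) = -5/√250 ≈ -0.3162
Cosine distance = 1 - cos θ ≈ 1 - (-0.3162) = 1.3162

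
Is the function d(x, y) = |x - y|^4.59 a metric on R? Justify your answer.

No. d(x,y) = |x-y|^4.59 fails the triangle inequality since p = 4.59 > 1. Counterexample: x = -1, y = 6, z = 14. d(x,z) = |-1 - 14|^4.59 = 15^4.59 ≈ 250183.624, but d(x,y) + d(y,z) = 7^4.59 + 8^4.59 ≈ 7568.329 + 13969.5701 = 21537.8991. Since 250183.624 > 21537.8991, the triangle inequality is violated.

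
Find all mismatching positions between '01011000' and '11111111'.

Differing positions: 1, 3, 6, 7, 8. Hamming distance = 5.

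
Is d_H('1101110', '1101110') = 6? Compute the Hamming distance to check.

Differing positions: none. Hamming distance = 0, so the claim that d_H = 6 is false.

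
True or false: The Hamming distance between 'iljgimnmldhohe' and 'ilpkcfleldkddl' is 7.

Differing positions: 3, 4, 5, 6, 7, 8, 11, 12, 13, 14. Hamming distance = 10, so the claim that d_H = 7 is false.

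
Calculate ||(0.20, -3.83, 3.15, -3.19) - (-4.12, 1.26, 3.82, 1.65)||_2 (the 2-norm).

(Σ|x_i - y_i|^2)^(1/2) = (|0.2 - (-4.12)|^2 + |-3.83 - 1.26|^2 + |3.15 - 3.82|^2 + |-3.19 - 1.65|^2)^(1/2)
= (4.32^2 + 5.09^2 + 0.67^2 + 4.84^2)^(1/2) = (18.6624 + 25.9081 + 0.4489 + 23.4256)^(1/2) = (68.445)^(1/2) ≈ 8.2731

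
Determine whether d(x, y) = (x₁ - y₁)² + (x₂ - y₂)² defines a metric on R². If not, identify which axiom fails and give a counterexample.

No. The squared Euclidean distance fails the triangle inequality. Counterexample: x = (0, 0), y = (2, 3), z = (4, 6). d(x,z) = 4² + 6² = 52, but d(x,y) + d(y,z) = (2² + 3²) + (2² + 3²) = 13 + 13 = 26. Since 52 > 26, the triangle inequality is violated. (Note: √d, the ordinary Euclidean distance, IS a metric.)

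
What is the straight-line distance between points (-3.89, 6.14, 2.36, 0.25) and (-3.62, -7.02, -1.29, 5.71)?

√(Σ(x_i - y_i)²) = √((-3.89 - (-3.62))² + (6.14 - (-7.02))² + (2.36 - (-1.29))² + (0.25 - 5.71)²)
= √((-0.27)² + 13.16² + 3.65² + (-5.46)²) = √(0.0729 + 173.1856 + 13.3225 + 29.8116) = √216.3926 ≈ 14.7103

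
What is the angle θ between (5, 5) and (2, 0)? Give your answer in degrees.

With u = (5, 5), v = (2, 0):
u·v = 5·2 + 5·0 = 10 + 0 = 10.
|u| = √(5² + 5²) = √50, |v| = √(2² + 0²) = √4, so |u||v| = √(50·4) = √200.
cos θ = (u·v)/(|u||v|) = 10/√200 ≈ 0.707107
θ = arccos(0.707107) ≈ 45°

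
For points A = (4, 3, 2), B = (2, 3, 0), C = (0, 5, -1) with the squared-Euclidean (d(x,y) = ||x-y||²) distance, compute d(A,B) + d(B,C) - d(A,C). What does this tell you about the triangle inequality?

d(A,B) = 2² + 0² + 2² = 8, d(B,C) = 2² + 2² + 1² = 9, d(A,C) = 4² + 2² + 3² = 29.
d(A,B) + d(B,C) - d(A,C) = 8 + 9 - 29 = 17 - 29 = -12. This is < 0, so the triangle inequality FAILS for these points (squared-Euclidean is not a metric).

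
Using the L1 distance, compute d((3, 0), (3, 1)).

Σ|x_i - y_i| = |3 - 3| + |0 - 1| = 0 + 1 = 1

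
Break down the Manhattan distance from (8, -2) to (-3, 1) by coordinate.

Σ|x_i - y_i| = |8 - (-3)| + |-2 - 1| = 11 + 3 = 14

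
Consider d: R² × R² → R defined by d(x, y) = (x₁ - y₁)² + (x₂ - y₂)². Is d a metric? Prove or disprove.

No. The squared Euclidean distance fails the triangle inequality. Counterexample: x = (0, 0), y = (4, 1), z = (8, 2). d(x,z) = 8² + 2² = 68, but d(x,y) + d(y,z) = (4² + 1²) + (4² + 1²) = 17 + 17 = 34. Since 68 > 34, the triangle inequality is violated. (Note: √d, the ordinary Euclidean distance, IS a metric.)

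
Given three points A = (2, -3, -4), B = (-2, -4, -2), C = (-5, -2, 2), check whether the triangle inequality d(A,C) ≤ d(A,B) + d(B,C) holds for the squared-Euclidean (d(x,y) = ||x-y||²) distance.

d(A,B) = 4² + 1² + 2² = 21, d(B,C) = 3² + 2² + 4² = 29, d(A,C) = 7² + 1² + 6² = 86.
d(A,C) = 86 > 21 + 29 = 50. Triangle inequality is VIOLATED. (Squared-Euclidean is not a metric — this is a counterexample.)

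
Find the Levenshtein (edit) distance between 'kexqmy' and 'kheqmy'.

Let D[i][j] be the edit distance between the first i characters of 'kexqmy' and the first j characters of 'kheqmy', with D[i][0] = i, D[0][j] = j, and D[i][j] = D[i-1][j-1] if the characters match, else 1 + min(D[i-1][j], D[i][j-1], D[i-1][j-1]). Filling the table (rows: prefixes of 'kexqmy', columns: prefixes of 'kheqmy'):
     ε  k  h  e  q  m  y
  ε  0  1  2  3  4  5  6
  k  1  0  1  2  3  4  5
  e  2  1  1  1  2  3  4
  x  3  2  2  2  2  3  4
  q  4  3  3  3  2  3  4
  m  5  4  4  4  3  2  3
  y  6  5  5  5  4  3  2
The bottom-right entry gives D[6][6] = 2, so no sequence of fewer than 2 edits works. Backtracking through the table gives one optimal edit sequence (2 edits):
  kexqmy → khxqmy (sub e→h @2)
  khxqmy → kheqmy (sub x→e @3)
Edit distance = 2.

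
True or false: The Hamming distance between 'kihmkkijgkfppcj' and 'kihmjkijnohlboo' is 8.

Differing positions: 5, 9, 10, 11, 12, 13, 14, 15. Hamming distance = 8, so the claim is true.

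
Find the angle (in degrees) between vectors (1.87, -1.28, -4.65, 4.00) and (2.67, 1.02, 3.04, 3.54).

With u = (1.87, -1.28, -4.65, 4.00), v = (2.67, 1.02, 3.04, 3.54):
u·v = 1.87·2.67 + (-1.28)·1.02 + (-4.65)·3.04 + 4·3.54 = 4.9929 + (-1.3056) + (-14.136) + 14.16 = 3.7113.
|u| = √(1.87² + (-1.28)² + (-4.65)² + 4²) = √(3.4969 + 1.6384 + 21.6225 + 16) = √42.7578, |v| = √(2.67² + 1.02² + 3.04² + 3.54²) = √(7.1289 + 1.0404 + 9.2416 + 12.5316) = √29.9425.
cos θ = (u·v)/(|u||v|) = 3.7113/(√42.7578·√29.9425) ≈ 0.103723
θ = arccos(0.103723) ≈ 84.05°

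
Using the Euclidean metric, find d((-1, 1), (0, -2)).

√(Σ(x_i - y_i)²) = √((-1 - 0)² + (1 - (-2))²)
= √((-1)² + 3²) = √(1 + 9) = √10 ≈ 3.1623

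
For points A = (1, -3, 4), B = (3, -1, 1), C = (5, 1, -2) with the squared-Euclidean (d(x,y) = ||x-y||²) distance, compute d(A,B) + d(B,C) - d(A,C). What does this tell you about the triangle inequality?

d(A,B) = 2² + 2² + 3² = 17, d(B,C) = 2² + 2² + 3² = 17, d(A,C) = 4² + 4² + 6² = 68.
d(A,B) + d(B,C) - d(A,C) = 17 + 17 - 68 = 34 - 68 = -34. This is < 0, so the triangle inequality FAILS for these points (squared-Euclidean is not a metric).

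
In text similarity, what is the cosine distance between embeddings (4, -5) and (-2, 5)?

With u = (4, -5), v = (-2, 5):
u·v = 4·(-2) + (-5)·5 = (-8) + (-25) = -33.
|u| = √(4² + (-5)²) = √41, |v| = √((-2)² + 5²) = √29, so |u||v| = √(41·29) = √1189.
cos θ = (u·v)/(|u||v|) = -33/√1189 ≈ -0.957
Cosine distance = 1 - cos θ ≈ 1 - (-0.957) = 1.957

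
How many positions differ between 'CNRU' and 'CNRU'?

Differing positions: none. Hamming distance = 0.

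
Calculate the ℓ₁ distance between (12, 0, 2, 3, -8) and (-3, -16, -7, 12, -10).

Σ|x_i - y_i| = |12 - (-3)| + |0 - (-16)| + |2 - (-7)| + |3 - 12| + |-8 - (-10)| = 15 + 16 + 9 + 9 + 2 = 51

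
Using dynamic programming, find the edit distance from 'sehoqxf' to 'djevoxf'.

Let D[i][j] be the edit distance between the first i characters of 'sehoqxf' and the first j characters of 'djevoxf', with D[i][0] = i, D[0][j] = j, and D[i][j] = D[i-1][j-1] if the characters match, else 1 + min(D[i-1][j], D[i][j-1], D[i-1][j-1]). Filling the table (rows: prefixes of 'sehoqxf', columns: prefixes of 'djevoxf'):
     ε  d  j  e  v  o  x  f
  ε  0  1  2  3  4  5  6  7
  s  1  1  2  3  4  5  6  7
  e  2  2  2  2  3  4  5  6
  h  3  3  3  3  3  4  5  6
  o  4  4  4  4  4  3  4  5
  q  5  5  5  5  5  4  4  5
  x  6  6  6  6  6  5  4  5
  f  7  7  7  7  7  6  5  4
The bottom-right entry gives D[7][7] = 4, so no sequence of fewer than 4 edits works. Backtracking through the table gives one optimal edit sequence (4 edits):
  sehoqxf → dsehoqxf (ins d @1)
  dsehoqxf → djehoqxf (sub s→j @2)
  djehoqxf → djevoqxf (sub h→v @4)
  djevoqxf → djevoxf (del q @6)
Edit distance = 4.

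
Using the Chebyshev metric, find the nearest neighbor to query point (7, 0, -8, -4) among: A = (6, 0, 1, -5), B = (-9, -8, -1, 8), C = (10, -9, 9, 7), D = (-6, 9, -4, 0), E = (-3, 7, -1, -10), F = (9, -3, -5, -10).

Distances: d(A) = 9, d(B) = 16, d(C) = 17, d(D) = 13, d(E) = 10, d(F) = 6. Nearest: F = (9, -3, -5, -10) with distance 6.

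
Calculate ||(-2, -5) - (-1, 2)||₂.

√(Σ(x_i - y_i)²) = √((-2 - (-1))² + (-5 - 2)²)
= √((-1)² + (-7)²) = √(1 + 49) = √50 ≈ 7.0711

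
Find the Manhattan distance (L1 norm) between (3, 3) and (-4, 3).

Σ|x_i - y_i| = |3 - (-4)| + |3 - 3| = 7 + 0 = 7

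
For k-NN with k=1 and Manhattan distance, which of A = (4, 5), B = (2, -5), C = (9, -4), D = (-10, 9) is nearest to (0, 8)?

Distances: d(A) = 7, d(B) = 15, d(C) = 21, d(D) = 11. Nearest: A = (4, 5) with distance 7.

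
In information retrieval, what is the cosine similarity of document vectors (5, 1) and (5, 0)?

With u = (5, 1), v = (5, 0):
u·v = 5·5 + 1·0 = 25 + 0 = 25.
|u| = √(5² + 1²) = √26, |v| = √(5² + 0²) = √25, so |u||v| = √(26·25) = √650.
cos θ = (u·v)/(|u||v|) = 25/√650 ≈ 0.9806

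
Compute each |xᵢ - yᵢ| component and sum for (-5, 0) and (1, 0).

Σ|x_i - y_i| = |-5 - 1| + |0 - 0| = 6 + 0 = 6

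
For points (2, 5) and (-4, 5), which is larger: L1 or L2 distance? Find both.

L1 = |2 - (-4)| + |5 - 5| = 6 + 0 = 6
L2 = √(6² + 0²) = √36 = 6
L1 ≥ L2 always (equality iff movement is along one axis); L1 = L2 here (movement is along a single axis).
Ratio L1/L2 = 6/6 = 1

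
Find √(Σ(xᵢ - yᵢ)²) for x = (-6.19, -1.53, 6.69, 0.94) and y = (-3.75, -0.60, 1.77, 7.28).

√(Σ(x_i - y_i)²) = √((-6.19 - (-3.75))² + (-1.53 - (-0.6))² + (6.69 - 1.77)² + (0.94 - 7.28)²)
= √((-2.44)² + (-0.93)² + 4.92² + (-6.34)²) = √(5.9536 + 0.8649 + 24.2064 + 40.1956) = √71.2205 ≈ 8.4392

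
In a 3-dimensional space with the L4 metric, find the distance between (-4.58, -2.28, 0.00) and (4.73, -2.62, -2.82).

(Σ|x_i - y_i|^4)^(1/4) = (|-4.58 - 4.73|^4 + |-2.28 - (-2.62)|^4 + |0 - (-2.82)|^4)^(1/4)
= (9.31^4 + 0.34^4 + 2.82^4)^(1/4) ≈ (7512.7463 + 0.0134 + 63.2407)^(1/4) = (7576.0004)^(1/4) ≈ 9.3295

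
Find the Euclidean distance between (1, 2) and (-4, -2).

√(Σ(x_i - y_i)²) = √((1 - (-4))² + (2 - (-2))²)
= √(5² + 4²) = √(25 + 16) = √41 ≈ 6.4031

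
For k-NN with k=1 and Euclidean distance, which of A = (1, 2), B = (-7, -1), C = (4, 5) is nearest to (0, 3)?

Distances: d(A) ≈ 1.4142, d(B) ≈ 8.0623, d(C) ≈ 4.4721. Nearest: A = (1, 2) with distance 1.4142.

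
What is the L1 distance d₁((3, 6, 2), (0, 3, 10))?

Σ|x_i - y_i| = |3 - 0| + |6 - 3| + |2 - 10| = 3 + 3 + 8 = 14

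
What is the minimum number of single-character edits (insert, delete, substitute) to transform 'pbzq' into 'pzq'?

Let D[i][j] be the edit distance between the first i characters of 'pbzq' and the first j characters of 'pzq', with D[i][0] = i, D[0][j] = j, and D[i][j] = D[i-1][j-1] if the characters match, else 1 + min(D[i-1][j], D[i][j-1], D[i-1][j-1]). Filling the table (rows: prefixes of 'pbzq', columns: prefixes of 'pzq'):
     ε  p  z  q
  ε  0  1  2  3
  p  1  0  1  2
  b  2  1  1  2
  z  3  2  1  2
  q  4  3  2  1
The bottom-right entry gives D[4][3] = 1, so no sequence of fewer than 1 edit works. Backtracking through the table gives one optimal edit sequence (1 edit):
  pbzq → pzq (del b @2)
Edit distance = 1.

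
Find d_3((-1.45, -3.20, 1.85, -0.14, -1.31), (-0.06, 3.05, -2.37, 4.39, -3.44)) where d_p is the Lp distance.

(Σ|x_i - y_i|^3)^(1/3) = (|-1.45 - (-0.06)|^3 + |-3.2 - 3.05|^3 + |1.85 - (-2.37)|^3 + |-0.14 - 4.39|^3 + |-1.31 - (-3.44)|^3)^(1/3)
= (1.39^3 + 6.25^3 + 4.22^3 + 4.53^3 + 2.13^3)^(1/3) ≈ (2.6856 + 244.1406 + 75.1514 + 92.9597 + 9.6636)^(1/3) = (424.6009)^(1/3) ≈ 7.5161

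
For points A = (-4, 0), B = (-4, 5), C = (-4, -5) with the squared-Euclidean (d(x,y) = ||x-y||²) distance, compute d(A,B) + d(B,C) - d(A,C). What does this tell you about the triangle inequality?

d(A,B) = 0² + 5² = 25, d(B,C) = 0² + 10² = 100, d(A,C) = 0² + 5² = 25.
d(A,B) + d(B,C) - d(A,C) = 25 + 100 - 25 = 125 - 25 = 100. This is ≥ 0, so the triangle inequality holds for these points.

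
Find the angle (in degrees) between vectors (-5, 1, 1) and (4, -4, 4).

With u = (-5, 1, 1), v = (4, -4, 4):
u·v = (-5)·4 + 1·(-4) + 1·4 = (-20) + (-4) + 4 = -20.
|u| = √((-5)² + 1² + 1²) = √27, |v| = √(4² + (-4)² + 4²) = √48, so |u||v| = √(27·48) = √1296 = 36.
cos θ = (u·v)/(|u||v|) = -20/36 ≈ -0.555556
θ = arccos(-0.555556) ≈ 123.75°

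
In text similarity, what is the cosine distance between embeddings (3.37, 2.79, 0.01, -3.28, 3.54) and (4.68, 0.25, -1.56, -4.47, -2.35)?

With u = (3.37, 2.79, 0.01, -3.28, 3.54), v = (4.68, 0.25, -1.56, -4.47, -2.35):
u·v = 3.37·4.68 + 2.79·0.25 + 0.01·(-1.56) + (-3.28)·(-4.47) + 3.54·(-2.35) = 15.7716 + 0.6975 + (-0.0156) + 14.6616 + (-8.319) = 22.7961.
|u| = √(3.37² + 2.79² + 0.01² + (-3.28)² + 3.54²) = √(11.3569 + 7.7841 + 0.0001 + 10.7584 + 12.5316) = √42.4311, |v| = √(4.68² + 0.25² + (-1.56)² + (-4.47)² + (-2.35)²) = √(21.9024 + 0.0625 + 2.4336 + 19.9809 + 5.5225) = √49.9019.
cos θ = (u·v)/(|u||v|) = 22.7961/(√42.4311·√49.9019) ≈ 0.4954
Cosine distance = 1 - cos θ ≈ 1 - 0.4954 = 0.5046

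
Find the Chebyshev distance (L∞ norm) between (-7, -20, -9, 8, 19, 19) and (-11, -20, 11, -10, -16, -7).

max(|x_i - y_i|) = max(|-7 - (-11)|, |-20 - (-20)|, |-9 - 11|, |8 - (-10)|, |19 - (-16)|, |19 - (-7)|) = max(4, 0, 20, 18, 35, 26) = 35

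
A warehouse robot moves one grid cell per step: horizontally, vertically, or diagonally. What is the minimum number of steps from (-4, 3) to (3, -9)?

max(|x_i - y_i|) = max(|-4 - 3|, |3 - (-9)|) = max(7, 12) = 12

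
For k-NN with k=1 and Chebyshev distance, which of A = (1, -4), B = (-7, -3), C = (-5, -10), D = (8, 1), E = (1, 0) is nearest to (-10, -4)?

Distances: d(A) = 11, d(B) = 3, d(C) = 6, d(D) = 18, d(E) = 11. Nearest: B = (-7, -3) with distance 3.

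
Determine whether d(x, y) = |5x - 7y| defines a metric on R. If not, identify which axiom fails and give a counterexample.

No. d fails symmetry: d(3, 6) = |5·3 - 7·6| = |-27| = 27, but d(6, 3) = |5·6 - 7·3| = |9| = 9. Since 27 ≠ 9, d(x,y) ≠ d(y,x) in general.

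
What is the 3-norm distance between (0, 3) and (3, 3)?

(Σ|x_i - y_i|^3)^(1/3) = (|0 - 3|^3 + |3 - 3|^3)^(1/3)
= (3^3 + 0^3)^(1/3) = (27 + 0)^(1/3) = (27)^(1/3) = 3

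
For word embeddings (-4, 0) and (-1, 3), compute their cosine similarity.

With u = (-4, 0), v = (-1, 3):
u·v = (-4)·(-1) + 0·3 = 4 + 0 = 4.
|u| = √((-4)² + 0²) = √16, |v| = √((-1)² + 3²) = √10, so |u||v| = √(16·10) = √160.
cos θ = (u·v)/(|u||v|) = 4/√160 ≈ 0.3162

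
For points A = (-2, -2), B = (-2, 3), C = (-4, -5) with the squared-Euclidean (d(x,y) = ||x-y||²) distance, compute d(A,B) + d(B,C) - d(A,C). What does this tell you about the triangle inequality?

d(A,B) = 0² + 5² = 25, d(B,C) = 2² + 8² = 68, d(A,C) = 2² + 3² = 13.
d(A,B) + d(B,C) - d(A,C) = 25 + 68 - 13 = 93 - 13 = 80. This is ≥ 0, so the triangle inequality holds for these points.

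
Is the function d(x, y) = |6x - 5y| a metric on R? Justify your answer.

No. d fails symmetry: d(2, 3) = |6·2 - 5·3| = |-3| = 3, but d(3, 2) = |6·3 - 5·2| = |8| = 8. Since 3 ≠ 8, d(x,y) ≠ d(y,x) in general.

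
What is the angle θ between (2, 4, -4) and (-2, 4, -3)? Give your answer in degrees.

With u = (2, 4, -4), v = (-2, 4, -3):
u·v = 2·(-2) + 4·4 + (-4)·(-3) = (-4) + 16 + 12 = 24.
|u| = √(2² + 4² + (-4)²) = √36, |v| = √((-2)² + 4² + (-3)²) = √29, so |u||v| = √(36·29) = √1044.
cos θ = (u·v)/(|u||v|) = 24/√1044 ≈ 0.742781
θ = arccos(0.742781) ≈ 42.03°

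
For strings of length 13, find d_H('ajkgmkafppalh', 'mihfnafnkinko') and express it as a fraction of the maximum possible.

Differing positions: 1, 2, 3, 4, 5, 6, 7, 8, 9, 10, 11, 12, 13. Hamming distance = 13. The maximum possible Hamming distance for length-13 strings is 13, so d_H/13 = 13/13 = 1.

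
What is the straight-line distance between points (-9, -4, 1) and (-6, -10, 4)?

√(Σ(x_i - y_i)²) = √((-9 - (-6))² + (-4 - (-10))² + (1 - 4)²)
= √((-3)² + 6² + (-3)²) = √(9 + 36 + 9) = √54 ≈ 7.3485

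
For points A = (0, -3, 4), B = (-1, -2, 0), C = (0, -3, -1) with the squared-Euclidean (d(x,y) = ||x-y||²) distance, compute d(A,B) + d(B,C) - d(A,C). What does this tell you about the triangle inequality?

d(A,B) = 1² + 1² + 4² = 18, d(B,C) = 1² + 1² + 1² = 3, d(A,C) = 0² + 0² + 5² = 25.
d(A,B) + d(B,C) - d(A,C) = 18 + 3 - 25 = 21 - 25 = -4. This is < 0, so the triangle inequality FAILS for these points (squared-Euclidean is not a metric).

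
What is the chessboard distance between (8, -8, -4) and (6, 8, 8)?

max(|x_i - y_i|) = max(|8 - 6|, |-8 - 8|, |-4 - 8|) = max(2, 16, 12) = 16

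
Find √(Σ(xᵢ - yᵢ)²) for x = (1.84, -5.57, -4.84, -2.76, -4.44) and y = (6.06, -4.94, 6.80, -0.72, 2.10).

√(Σ(x_i - y_i)²) = √((1.84 - 6.06)² + (-5.57 - (-4.94))² + (-4.84 - 6.8)² + (-2.76 - (-0.72))² + (-4.44 - 2.1)²)
= √((-4.22)² + (-0.63)² + (-11.64)² + (-2.04)² + (-6.54)²) = √(17.8084 + 0.3969 + 135.4896 + 4.1616 + 42.7716) = √200.6281 ≈ 14.1643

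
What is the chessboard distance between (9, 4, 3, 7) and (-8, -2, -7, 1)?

max(|x_i - y_i|) = max(|9 - (-8)|, |4 - (-2)|, |3 - (-7)|, |7 - 1|) = max(17, 6, 10, 6) = 17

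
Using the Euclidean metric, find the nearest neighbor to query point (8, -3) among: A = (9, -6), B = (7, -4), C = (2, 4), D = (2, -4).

Distances: d(A) ≈ 3.1623, d(B) ≈ 1.4142, d(C) ≈ 9.2195, d(D) ≈ 6.0828. Nearest: B = (7, -4) with distance 1.4142.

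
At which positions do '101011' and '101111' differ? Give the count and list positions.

Differing positions: 4. Hamming distance = 1.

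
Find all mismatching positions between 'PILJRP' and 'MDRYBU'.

Differing positions: 1, 2, 3, 4, 5, 6. Hamming distance = 6.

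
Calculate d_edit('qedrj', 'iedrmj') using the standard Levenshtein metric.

Let D[i][j] be the edit distance between the first i characters of 'qedrj' and the first j characters of 'iedrmj', with D[i][0] = i, D[0][j] = j, and D[i][j] = D[i-1][j-1] if the characters match, else 1 + min(D[i-1][j], D[i][j-1], D[i-1][j-1]). Filling the table (rows: prefixes of 'qedrj', columns: prefixes of 'iedrmj'):
     ε  i  e  d  r  m  j
  ε  0  1  2  3  4  5  6
  q  1  1  2  3  4  5  6
  e  2  2  1  2  3  4  5
  d  3  3  2  1  2  3  4
  r  4  4  3  2  1  2  3
  j  5  5  4  3  2  2  2
The bottom-right entry gives D[5][6] = 2, so no sequence of fewer than 2 edits works. Backtracking through the table gives one optimal edit sequence (2 edits):
  qedrj → iedrj (sub q→i @1)
  iedrj → iedrmj (ins m @5)
Edit distance = 2.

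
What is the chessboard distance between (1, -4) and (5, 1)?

max(|x_i - y_i|) = max(|1 - 5|, |-4 - 1|) = max(4, 5) = 5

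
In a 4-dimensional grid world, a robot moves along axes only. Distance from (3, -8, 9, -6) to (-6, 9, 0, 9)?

Σ|x_i - y_i| = |3 - (-6)| + |-8 - 9| + |9 - 0| + |-6 - 9| = 9 + 17 + 9 + 15 = 50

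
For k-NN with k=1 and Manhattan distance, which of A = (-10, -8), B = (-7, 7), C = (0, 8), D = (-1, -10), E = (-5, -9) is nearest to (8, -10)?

Distances: d(A) = 20, d(B) = 32, d(C) = 26, d(D) = 9, d(E) = 14. Nearest: D = (-1, -10) with distance 9.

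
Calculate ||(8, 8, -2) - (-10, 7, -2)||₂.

√(Σ(x_i - y_i)²) = √((8 - (-10))² + (8 - 7)² + (-2 - (-2))²)
= √(18² + 1² + 0²) = √(324 + 1 + 0) = √325 ≈ 18.0278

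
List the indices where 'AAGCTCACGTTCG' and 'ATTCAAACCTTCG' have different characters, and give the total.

Differing positions: 2, 3, 5, 6, 9. Hamming distance = 5.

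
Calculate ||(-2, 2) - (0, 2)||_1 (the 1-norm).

Σ|x_i - y_i| = |-2 - 0| + |2 - 2| = 2 + 0 = 2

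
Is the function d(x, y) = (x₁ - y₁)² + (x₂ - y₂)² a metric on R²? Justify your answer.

No. The squared Euclidean distance fails the triangle inequality. Counterexample: x = (0, 0), y = (4, 1), z = (8, 2). d(x,z) = 8² + 2² = 68, but d(x,y) + d(y,z) = (4² + 1²) + (4² + 1²) = 17 + 17 = 34. Since 68 > 34, the triangle inequality is violated. (Note: √d, the ordinary Euclidean distance, IS a metric.)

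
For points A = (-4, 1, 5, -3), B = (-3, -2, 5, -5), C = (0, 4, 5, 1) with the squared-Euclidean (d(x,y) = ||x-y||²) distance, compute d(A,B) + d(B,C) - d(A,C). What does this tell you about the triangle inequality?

d(A,B) = 1² + 3² + 0² + 2² = 14, d(B,C) = 3² + 6² + 0² + 6² = 81, d(A,C) = 4² + 3² + 0² + 4² = 41.
d(A,B) + d(B,C) - d(A,C) = 14 + 81 - 41 = 95 - 41 = 54. This is ≥ 0, so the triangle inequality holds for these points.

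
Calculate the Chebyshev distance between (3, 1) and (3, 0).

max(|x_i - y_i|) = max(|3 - 3|, |1 - 0|) = max(0, 1) = 1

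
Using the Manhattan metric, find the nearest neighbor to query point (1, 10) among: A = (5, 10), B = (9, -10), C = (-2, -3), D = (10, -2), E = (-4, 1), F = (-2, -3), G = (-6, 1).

Distances: d(A) = 4, d(B) = 28, d(C) = 16, d(D) = 21, d(E) = 14, d(F) = 16, d(G) = 16. Nearest: A = (5, 10) with distance 4.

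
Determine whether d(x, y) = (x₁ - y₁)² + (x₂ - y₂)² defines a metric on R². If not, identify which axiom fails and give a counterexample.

No. The squared Euclidean distance fails the triangle inequality. Counterexample: x = (0, 0), y = (1, 2), z = (2, 4). d(x,z) = 2² + 4² = 20, but d(x,y) + d(y,z) = (1² + 2²) + (1² + 2²) = 5 + 5 = 10. Since 20 > 10, the triangle inequality is violated. (Note: √d, the ordinary Euclidean distance, IS a metric.)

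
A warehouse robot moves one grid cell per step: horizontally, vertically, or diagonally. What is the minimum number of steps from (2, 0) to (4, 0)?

max(|x_i - y_i|) = max(|2 - 4|, |0 - 0|) = max(2, 0) = 2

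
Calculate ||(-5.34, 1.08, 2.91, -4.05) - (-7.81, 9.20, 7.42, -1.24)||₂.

√(Σ(x_i - y_i)²) = √((-5.34 - (-7.81))² + (1.08 - 9.2)² + (2.91 - 7.42)² + (-4.05 - (-1.24))²)
= √(2.47² + (-8.12)² + (-4.51)² + (-2.81)²) = √(6.1009 + 65.9344 + 20.3401 + 7.8961) = √100.2715 ≈ 10.0136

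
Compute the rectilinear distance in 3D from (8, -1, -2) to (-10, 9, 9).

Σ|x_i - y_i| = |8 - (-10)| + |-1 - 9| + |-2 - 9| = 18 + 10 + 11 = 39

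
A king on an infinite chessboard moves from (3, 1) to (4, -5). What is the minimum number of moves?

max(|x_i - y_i|) = max(|3 - 4|, |1 - (-5)|) = max(1, 6) = 6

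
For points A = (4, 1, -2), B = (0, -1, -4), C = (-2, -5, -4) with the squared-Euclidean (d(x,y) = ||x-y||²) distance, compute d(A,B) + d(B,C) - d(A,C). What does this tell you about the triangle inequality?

d(A,B) = 4² + 2² + 2² = 24, d(B,C) = 2² + 4² + 0² = 20, d(A,C) = 6² + 6² + 2² = 76.
d(A,B) + d(B,C) - d(A,C) = 24 + 20 - 76 = 44 - 76 = -32. This is < 0, so the triangle inequality FAILS for these points (squared-Euclidean is not a metric).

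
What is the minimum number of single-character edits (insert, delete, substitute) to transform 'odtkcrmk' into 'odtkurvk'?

Let D[i][j] be the edit distance between the first i characters of 'odtkcrmk' and the first j characters of 'odtkurvk', with D[i][0] = i, D[0][j] = j, and D[i][j] = D[i-1][j-1] if the characters match, else 1 + min(D[i-1][j], D[i][j-1], D[i-1][j-1]). Filling the table (rows: prefixes of 'odtkcrmk', columns: prefixes of 'odtkurvk'):
     ε  o  d  t  k  u  r  v  k
  ε  0  1  2  3  4  5  6  7  8
  o  1  0  1  2  3  4  5  6  7
  d  2  1  0  1  2  3  4  5  6
  t  3  2  1  0  1  2  3  4  5
  k  4  3  2  1  0  1  2  3  4
  c  5  4  3  2  1  1  2  3  4
  r  6  5  4  3  2  2  1  2  3
  m  7  6  5  4  3  3  2  2  3
  k  8  7  6  5  4  4  3  3  2
The bottom-right entry gives D[8][8] = 2, so no sequence of fewer than 2 edits works. Backtracking through the table gives one optimal edit sequence (2 edits):
  odtkcrmk → odtkurmk (sub c→u @5)
  odtkurmk → odtkurvk (sub m→v @7)
Edit distance = 2.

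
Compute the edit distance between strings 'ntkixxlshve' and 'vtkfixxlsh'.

Let D[i][j] be the edit distance between the first i characters of 'ntkixxlshve' and the first j characters of 'vtkfixxlsh', with D[i][0] = i, D[0][j] = j, and D[i][j] = D[i-1][j-1] if the characters match, else 1 + min(D[i-1][j], D[i][j-1], D[i-1][j-1]). Filling the table (rows: prefixes of 'ntkixxlshve', columns: prefixes of 'vtkfixxlsh'):
     ε  v  t  k  f  i  x  x  l  s  h
  ε  0  1  2  3  4  5  6  7  8  9 10
  n  1  1  2  3  4  5  6  7  8  9 10
  t  2  2  1  2  3  4  5  6  7  8  9
  k  3  3  2  1  2  3  4  5  6  7  8
  i  4  4  3  2  2  2  3  4  5  6  7
  x  5  5  4  3  3  3  2  3  4  5  6
  x  6  6  5  4  4  4  3  2  3  4  5
  l  7  7  6  5  5  5  4  3  2  3  4
  s  8  8  7  6  6  6  5  4  3  2  3
  h  9  9  8  7  7  7  6  5  4  3  2
  v 10  9  9  8  8  8  7  6  5  4  3
  e 11 10 10  9  9  9  8  7  6  5  4
The bottom-right entry gives D[11][10] = 4, so no sequence of fewer than 4 edits works. Backtracking through the table gives one optimal edit sequence (4 edits):
  ntkixxlshve → vtkixxlshve (sub n→v @1)
  vtkixxlshve → vtkfixxlshve (ins f @4)
  vtkfixxlshve → vtkfixxlshe (del v @11)
  vtkfixxlshe → vtkfixxlsh (del e @11)
Edit distance = 4.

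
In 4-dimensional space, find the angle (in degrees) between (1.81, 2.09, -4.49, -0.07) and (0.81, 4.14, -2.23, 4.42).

With u = (1.81, 2.09, -4.49, -0.07), v = (0.81, 4.14, -2.23, 4.42):
u·v = 1.81·0.81 + 2.09·4.14 + (-4.49)·(-2.23) + (-0.07)·4.42 = 1.4661 + 8.6526 + 10.0127 + (-0.3094) = 19.822.
|u| = √(1.81² + 2.09² + (-4.49)² + (-0.07)²) = √(3.2761 + 4.3681 + 20.1601 + 0.0049) = √27.8092, |v| = √(0.81² + 4.14² + (-2.23)² + 4.42²) = √(0.6561 + 17.1396 + 4.9729 + 19.5364) = √42.305.
cos θ = (u·v)/(|u||v|) = 19.822/(√27.8092·√42.305) ≈ 0.577906
θ = arccos(0.577906) ≈ 54.7°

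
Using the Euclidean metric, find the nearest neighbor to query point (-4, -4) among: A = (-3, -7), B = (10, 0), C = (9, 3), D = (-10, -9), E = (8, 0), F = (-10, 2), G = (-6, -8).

Distances: d(A) ≈ 3.1623, d(B) ≈ 14.5602, d(C) ≈ 14.7648, d(D) ≈ 7.8102, d(E) ≈ 12.6491, d(F) ≈ 8.4853, d(G) ≈ 4.4721. Nearest: A = (-3, -7) with distance 3.1623.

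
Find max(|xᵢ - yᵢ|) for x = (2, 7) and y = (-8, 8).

max(|x_i - y_i|) = max(|2 - (-8)|, |7 - 8|) = max(10, 1) = 10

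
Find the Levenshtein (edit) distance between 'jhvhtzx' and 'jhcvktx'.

Let D[i][j] be the edit distance between the first i characters of 'jhvhtzx' and the first j characters of 'jhcvktx', with D[i][0] = i, D[0][j] = j, and D[i][j] = D[i-1][j-1] if the characters match, else 1 + min(D[i-1][j], D[i][j-1], D[i-1][j-1]). Filling the table (rows: prefixes of 'jhvhtzx', columns: prefixes of 'jhcvktx'):
     ε  j  h  c  v  k  t  x
  ε  0  1  2  3  4  5  6  7
  j  1  0  1  2  3  4  5  6
  h  2  1  0  1  2  3  4  5
  v  3  2  1  1  1  2  3  4
  h  4  3  2  2  2  2  3  4
  t  5  4  3  3  3  3  2  3
  z  6  5  4  4  4  4  3  3
  x  7  6  5  5  5  5  4  3
The bottom-right entry gives D[7][7] = 3, so no sequence of fewer than 3 edits works. Backtracking through the table gives one optimal edit sequence (3 edits):
  jhvhtzx → jhcvhtzx (ins c @3)
  jhcvhtzx → jhcvktzx (sub h→k @5)
  jhcvktzx → jhcvktx (del z @7)
Edit distance = 3.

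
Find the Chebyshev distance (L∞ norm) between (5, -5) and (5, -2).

max(|x_i - y_i|) = max(|5 - 5|, |-5 - (-2)|) = max(0, 3) = 3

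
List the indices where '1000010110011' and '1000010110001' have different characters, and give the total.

Differing positions: 12. Hamming distance = 1.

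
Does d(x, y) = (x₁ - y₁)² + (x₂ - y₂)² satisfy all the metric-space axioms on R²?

No. The squared Euclidean distance fails the triangle inequality. Counterexample: x = (0, 0), y = (4, 1), z = (8, 2). d(x,z) = 8² + 2² = 68, but d(x,y) + d(y,z) = (4² + 1²) + (4² + 1²) = 17 + 17 = 34. Since 68 > 34, the triangle inequality is violated. (Note: √d, the ordinary Euclidean distance, IS a metric.)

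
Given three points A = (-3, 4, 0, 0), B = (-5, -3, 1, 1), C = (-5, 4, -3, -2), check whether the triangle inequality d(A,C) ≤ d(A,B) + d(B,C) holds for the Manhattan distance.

d(A,B) = 2 + 7 + 1 + 1 = 11, d(B,C) = 0 + 7 + 4 + 3 = 14, d(A,C) = 2 + 0 + 3 + 2 = 7.
d(A,C) = 7 ≤ 11 + 14 = 25. Triangle inequality is satisfied.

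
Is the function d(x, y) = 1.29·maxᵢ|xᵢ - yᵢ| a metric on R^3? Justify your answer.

Yes. The L∞ (Chebyshev) norm induces a metric on R^3, and multiplying a metric by a positive constant 1.29 > 0 preserves all four axioms: non-negativity (1.29·||x-y|| ≥ 0), identity (1.29·||x-y|| = 0 ⟺ ||x-y|| = 0 ⟺ x = y), symmetry (||x-y|| = ||y-x||), and the triangle inequality (1.29·||x-z|| ≤ 1.29·||x-y|| + 1.29·||y-z||). So d is a metric.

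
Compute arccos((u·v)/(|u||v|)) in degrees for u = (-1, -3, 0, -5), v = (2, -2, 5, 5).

With u = (-1, -3, 0, -5), v = (2, -2, 5, 5):
u·v = (-1)·2 + (-3)·(-2) + 0·5 + (-5)·5 = (-2) + 6 + 0 + (-25) = -21.
|u| = √((-1)² + (-3)² + 0² + (-5)²) = √35, |v| = √(2² + (-2)² + 5² + 5²) = √58, so |u||v| = √(35·58) = √2030.
cos θ = (u·v)/(|u||v|) = -21/√2030 ≈ -0.466092
θ = arccos(-0.466092) ≈ 117.78°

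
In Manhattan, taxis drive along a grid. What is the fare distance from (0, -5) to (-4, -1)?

Σ|x_i - y_i| = |0 - (-4)| + |-5 - (-1)| = 4 + 4 = 8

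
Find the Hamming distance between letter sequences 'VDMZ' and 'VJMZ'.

Differing positions: 2. Hamming distance = 1.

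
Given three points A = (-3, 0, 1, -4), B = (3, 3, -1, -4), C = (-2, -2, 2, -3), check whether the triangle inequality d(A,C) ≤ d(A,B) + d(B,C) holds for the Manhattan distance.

d(A,B) = 6 + 3 + 2 + 0 = 11, d(B,C) = 5 + 5 + 3 + 1 = 14, d(A,C) = 1 + 2 + 1 + 1 = 5.
d(A,C) = 5 ≤ 11 + 14 = 25. Triangle inequality is satisfied.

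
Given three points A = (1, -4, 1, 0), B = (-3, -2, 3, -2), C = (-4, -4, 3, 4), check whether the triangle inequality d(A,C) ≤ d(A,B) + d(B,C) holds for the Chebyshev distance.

d(A,B) = max(4, 2, 2, 2) = 4, d(B,C) = max(1, 2, 0, 6) = 6, d(A,C) = max(5, 0, 2, 4) = 5.
d(A,C) = 5 ≤ 4 + 6 = 10. Triangle inequality is satisfied.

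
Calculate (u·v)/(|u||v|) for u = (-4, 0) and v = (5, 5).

With u = (-4, 0), v = (5, 5):
u·v = (-4)·5 + 0·5 = (-20) + 0 = -20.
|u| = √((-4)² + 0²) = √16, |v| = √(5² + 5²) = √50, so |u||v| = √(16·50) = √800.
cos θ = (u·v)/(|u||v|) = -20/√800 ≈ -0.7071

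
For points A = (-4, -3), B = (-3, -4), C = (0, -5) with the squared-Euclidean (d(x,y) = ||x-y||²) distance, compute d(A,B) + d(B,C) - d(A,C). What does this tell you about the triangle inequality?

d(A,B) = 1² + 1² = 2, d(B,C) = 3² + 1² = 10, d(A,C) = 4² + 2² = 20.
d(A,B) + d(B,C) - d(A,C) = 2 + 10 - 20 = 12 - 20 = -8. This is < 0, so the triangle inequality FAILS for these points (squared-Euclidean is not a metric).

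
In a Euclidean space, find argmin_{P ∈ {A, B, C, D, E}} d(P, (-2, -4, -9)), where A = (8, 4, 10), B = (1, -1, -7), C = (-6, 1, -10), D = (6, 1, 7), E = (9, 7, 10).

Distances: d(A) ≈ 22.9129, d(B) ≈ 4.6904, d(C) ≈ 6.4807, d(D) ≈ 18.5742, d(E) ≈ 24.5561. Nearest: B = (1, -1, -7) with distance 4.6904.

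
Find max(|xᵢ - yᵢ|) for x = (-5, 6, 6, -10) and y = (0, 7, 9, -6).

max(|x_i - y_i|) = max(|-5 - 0|, |6 - 7|, |6 - 9|, |-10 - (-6)|) = max(5, 1, 3, 4) = 5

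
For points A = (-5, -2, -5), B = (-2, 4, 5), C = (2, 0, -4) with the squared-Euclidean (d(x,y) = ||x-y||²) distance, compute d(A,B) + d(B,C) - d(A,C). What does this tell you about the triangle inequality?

d(A,B) = 3² + 6² + 10² = 145, d(B,C) = 4² + 4² + 9² = 113, d(A,C) = 7² + 2² + 1² = 54.
d(A,B) + d(B,C) - d(A,C) = 145 + 113 - 54 = 258 - 54 = 204. This is ≥ 0, so the triangle inequality holds for these points.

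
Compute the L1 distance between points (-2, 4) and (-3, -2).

Σ|x_i - y_i| = |-2 - (-3)| + |4 - (-2)| = 1 + 6 = 7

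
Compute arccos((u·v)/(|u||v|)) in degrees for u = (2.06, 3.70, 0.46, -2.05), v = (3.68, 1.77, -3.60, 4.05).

With u = (2.06, 3.70, 0.46, -2.05), v = (3.68, 1.77, -3.60, 4.05):
u·v = 2.06·3.68 + 3.7·1.77 + 0.46·(-3.6) + (-2.05)·4.05 = 7.5808 + 6.549 + (-1.656) + (-8.3025) = 4.1713.
|u| = √(2.06² + 3.7² + 0.46² + (-2.05)²) = √(4.2436 + 13.69 + 0.2116 + 4.2025) = √22.3477, |v| = √(3.68² + 1.77² + (-3.6)² + 4.05²) = √(13.5424 + 3.1329 + 12.96 + 16.4025) = √46.0378.
cos θ = (u·v)/(|u||v|) = 4.1713/(√22.3477·√46.0378) ≈ 0.130046
θ = arccos(0.130046) ≈ 82.53°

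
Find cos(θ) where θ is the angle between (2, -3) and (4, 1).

With u = (2, -3), v = (4, 1):
u·v = 2·4 + (-3)·1 = 8 + (-3) = 5.
|u| = √(2² + (-3)²) = √13, |v| = √(4² + 1²) = √17, so |u||v| = √(13·17) = √221.
cos θ = (u·v)/(|u||v|) = 5/√221 ≈ 0.3363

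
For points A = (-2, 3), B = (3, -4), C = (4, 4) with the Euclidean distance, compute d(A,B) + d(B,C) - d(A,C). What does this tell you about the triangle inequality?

d(A,B) = √(5² + 7²) = √74 ≈ 8.6023, d(B,C) = √(1² + 8²) = √65 ≈ 8.0623, d(A,C) = √(6² + 1²) = √37 ≈ 6.0828.
d(A,B) + d(B,C) - d(A,C) = 8.6023 + 8.0623 - 6.0828 = 16.6646 - 6.0828 = 10.5818 (to 4 decimal places). This is ≥ 0, so the triangle inequality holds for these points.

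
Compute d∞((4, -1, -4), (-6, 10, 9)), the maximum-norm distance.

max(|x_i - y_i|) = max(|4 - (-6)|, |-1 - 10|, |-4 - 9|) = max(10, 11, 13) = 13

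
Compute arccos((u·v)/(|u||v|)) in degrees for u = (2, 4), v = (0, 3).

With u = (2, 4), v = (0, 3):
u·v = 2·0 + 4·3 = 0 + 12 = 12.
|u| = √(2² + 4²) = √20, |v| = √(0² + 3²) = √9, so |u||v| = √(20·9) = √180.
cos θ = (u·v)/(|u||v|) = 12/√180 ≈ 0.894427
θ = arccos(0.894427) ≈ 26.57°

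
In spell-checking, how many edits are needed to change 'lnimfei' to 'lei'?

Let D[i][j] be the edit distance between the first i characters of 'lnimfei' and the first j characters of 'lei', with D[i][0] = i, D[0][j] = j, and D[i][j] = D[i-1][j-1] if the characters match, else 1 + min(D[i-1][j], D[i][j-1], D[i-1][j-1]). Filling the table (rows: prefixes of 'lnimfei', columns: prefixes of 'lei'):
     ε  l  e  i
  ε  0  1  2  3
  l  1  0  1  2
  n  2  1  1  2
  i  3  2  2  1
  m  4  3  3  2
  f  5  4  4  3
  e  6  5  4  4
  i  7  6  5  4
The bottom-right entry gives D[7][3] = 4, so no sequence of fewer than 4 edits works. Backtracking through the table gives one optimal edit sequence (4 edits):
  lnimfei → limfei (del n @2)
  limfei → lmfei (del i @2)
  lmfei → lfei (del m @2)
  lfei → lei (del f @2)
Edit distance = 4.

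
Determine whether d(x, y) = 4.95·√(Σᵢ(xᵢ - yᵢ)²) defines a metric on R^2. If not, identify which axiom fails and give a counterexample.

Yes. The L2 (Euclidean) norm induces a metric on R^2, and multiplying a metric by a positive constant 4.95 > 0 preserves all four axioms: non-negativity (4.95·||x-y|| ≥ 0), identity (4.95·||x-y|| = 0 ⟺ ||x-y|| = 0 ⟺ x = y), symmetry (||x-y|| = ||y-x||), and the triangle inequality (4.95·||x-z|| ≤ 4.95·||x-y|| + 4.95·||y-z||). So d is a metric.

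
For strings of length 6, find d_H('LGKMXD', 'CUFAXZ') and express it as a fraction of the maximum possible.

Differing positions: 1, 2, 3, 4, 6. Hamming distance = 5. The maximum possible Hamming distance for length-6 strings is 6, so d_H/6 = 5/6 ≈ 0.8333.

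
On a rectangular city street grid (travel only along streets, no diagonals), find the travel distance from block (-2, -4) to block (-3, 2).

Σ|x_i - y_i| = |-2 - (-3)| + |-4 - 2| = 1 + 6 = 7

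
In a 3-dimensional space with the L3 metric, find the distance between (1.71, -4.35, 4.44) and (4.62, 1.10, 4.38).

(Σ|x_i - y_i|^3)^(1/3) = (|1.71 - 4.62|^3 + |-4.35 - 1.1|^3 + |4.44 - 4.38|^3)^(1/3)
= (2.91^3 + 5.45^3 + 0.06^3)^(1/3) ≈ (24.6422 + 161.8786 + 0.0002)^(1/3) = (186.521)^(1/3) ≈ 5.7136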